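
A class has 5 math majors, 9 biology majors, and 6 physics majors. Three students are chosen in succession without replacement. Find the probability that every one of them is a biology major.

P(every draw is a biology major) = 9/20 × 8/19 × 7/18 = 504/6840 = 7/95.

7/95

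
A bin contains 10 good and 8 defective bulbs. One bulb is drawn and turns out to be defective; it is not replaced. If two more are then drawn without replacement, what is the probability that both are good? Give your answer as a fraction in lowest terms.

With the first bulb removed, 10 good remain out of 17.
P = 10/17 × 9/16 = 90/272 = 45/136.

45/136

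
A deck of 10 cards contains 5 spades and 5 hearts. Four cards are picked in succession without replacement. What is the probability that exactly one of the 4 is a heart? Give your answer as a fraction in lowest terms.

5/21

One ordering (a heart drawn first) has probability 5/10 × 5/9 × 4/8 × 3/7 = 300/5040 = 5/84.
There are C(4,1) = 4 such orderings, each equally likely, so P = 4 × 5/84 = 5/21.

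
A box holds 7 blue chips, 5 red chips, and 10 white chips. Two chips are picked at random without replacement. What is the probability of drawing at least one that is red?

P(no red) = 17/22 × 16/21 = 272/462 = 136/231.
P(at least one) = 1 − 136/231 = 95/231.

95/231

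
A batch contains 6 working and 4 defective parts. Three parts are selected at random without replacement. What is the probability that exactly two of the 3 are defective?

One ordering (defective drawn first) has probability 4/10 × 3/9 × 6/8 = 72/720 = 1/10.
There are C(3,2) = 3 such orderings, each equally likely, so P = 3 × 1/10 = 3/10.

3/10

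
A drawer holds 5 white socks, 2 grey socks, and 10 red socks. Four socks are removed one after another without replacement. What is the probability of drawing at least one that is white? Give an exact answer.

377/476

P(no white) = 12/17 × 11/16 × 10/15 × 9/14 = 11880/57120 = 99/476.
P(at least one) = 1 − 99/476 = 377/476.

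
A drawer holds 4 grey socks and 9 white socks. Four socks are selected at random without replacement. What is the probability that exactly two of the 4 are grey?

One ordering (grey drawn first) has probability 4/13 × 3/12 × 9/11 × 8/10 = 864/17160 = 36/715.
There are C(4,2) = 6 such orderings, each equally likely, so P = 6 × 36/715 = 216/715.

216/715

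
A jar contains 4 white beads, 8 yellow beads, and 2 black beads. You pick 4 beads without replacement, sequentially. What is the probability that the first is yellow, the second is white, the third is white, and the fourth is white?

Each draw changes the counts, so multiply the conditional probabilities along the sequence:
P = 8/14 × 4/13 × 3/12 × 2/11 = 192/24024 = 8/1001.

8/1001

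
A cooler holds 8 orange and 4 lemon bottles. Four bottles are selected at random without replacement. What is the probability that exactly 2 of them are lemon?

One ordering (lemon drawn first) has probability 4/12 × 3/11 × 8/10 × 7/9 = 672/11880 = 28/495.
There are C(4,2) = 6 such orderings, each equally likely, so P = 6 × 28/495 = 56/165.

56/165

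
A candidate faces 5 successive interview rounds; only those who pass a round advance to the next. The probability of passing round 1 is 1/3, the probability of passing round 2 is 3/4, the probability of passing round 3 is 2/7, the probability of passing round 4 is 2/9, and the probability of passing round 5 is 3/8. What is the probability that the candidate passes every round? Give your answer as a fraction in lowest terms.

1/168

Each stage is reached only if all earlier stages succeed, so
P = 1/3 × 3/4 × 2/7 × 2/9 × 3/8 = 36/6048 = 1/168.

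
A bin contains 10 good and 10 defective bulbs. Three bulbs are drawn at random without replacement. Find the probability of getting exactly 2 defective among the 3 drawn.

One ordering (defective drawn first) has probability 10/20 × 9/19 × 10/18 = 900/6840 = 5/38.
There are C(3,2) = 3 such orderings, each equally likely, so P = 3 × 5/38 = 15/38.

15/38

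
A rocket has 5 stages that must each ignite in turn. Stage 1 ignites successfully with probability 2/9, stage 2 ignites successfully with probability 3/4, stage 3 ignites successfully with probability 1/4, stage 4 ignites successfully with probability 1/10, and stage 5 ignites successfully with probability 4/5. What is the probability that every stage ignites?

1/300

Multiplying along the chain,
P = 2/9 × 3/4 × 1/4 × 1/10 × 4/5 = 24/7200 = 1/300.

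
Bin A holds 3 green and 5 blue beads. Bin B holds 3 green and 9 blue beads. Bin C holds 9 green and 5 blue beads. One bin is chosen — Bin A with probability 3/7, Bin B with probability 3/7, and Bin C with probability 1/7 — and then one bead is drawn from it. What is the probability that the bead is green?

From Bin A: P(green) = 3/8.
From Bin B: P(green) = 3/12.
From Bin C: P(green) = 9/14.
Total probability = (3/7)(3/8) + (3/7)(3/12) + (1/7)(9/14) = 141/392.

141/392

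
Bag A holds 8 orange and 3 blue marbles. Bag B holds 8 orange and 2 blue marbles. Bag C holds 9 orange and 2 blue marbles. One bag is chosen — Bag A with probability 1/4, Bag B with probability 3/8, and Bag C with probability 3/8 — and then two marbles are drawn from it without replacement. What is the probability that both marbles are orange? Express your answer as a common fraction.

20/33

From Bag A: P(both orange) = (8/11)(7/10) = 28/55.
From Bag B: P(both orange) = (8/10)(7/9) = 28/45.
From Bag C: P(both orange) = (9/11)(8/10) = 36/55.
Total probability = (1/4)(28/55) + (3/8)(28/45) + (3/8)(36/55) = 20/33.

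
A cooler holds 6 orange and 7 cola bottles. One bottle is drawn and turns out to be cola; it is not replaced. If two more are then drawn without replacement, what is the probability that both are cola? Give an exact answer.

After the first draw, 6 of the remaining 12 bottles are cola.
P = 6/12 × 5/11 = 30/132 = 5/22.

5/22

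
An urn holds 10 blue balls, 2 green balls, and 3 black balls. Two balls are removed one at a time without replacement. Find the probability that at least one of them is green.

P(no green) = 13/15 × 12/14 = 156/210 = 26/35.
P(at least one) = 1 − 26/35 = 9/35.

9/35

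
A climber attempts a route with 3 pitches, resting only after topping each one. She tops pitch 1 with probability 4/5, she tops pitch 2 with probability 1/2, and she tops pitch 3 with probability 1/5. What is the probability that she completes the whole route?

Multiplying along the chain,
P = 4/5 × 1/2 × 1/5 = 4/50 = 2/25.

2/25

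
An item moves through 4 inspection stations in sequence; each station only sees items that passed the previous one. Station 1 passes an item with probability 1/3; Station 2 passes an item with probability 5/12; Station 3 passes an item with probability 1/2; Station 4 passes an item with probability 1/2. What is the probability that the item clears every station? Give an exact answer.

5/144

Multiplying along the chain,
P = 1/3 × 5/12 × 1/2 × 1/2 = 5/144.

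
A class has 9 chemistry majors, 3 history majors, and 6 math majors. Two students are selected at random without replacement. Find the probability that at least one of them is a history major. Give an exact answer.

16/51

P(no history majors) = 15/18 × 14/17 = 210/306 = 35/51.
P(at least one) = 1 − 35/51 = 16/51.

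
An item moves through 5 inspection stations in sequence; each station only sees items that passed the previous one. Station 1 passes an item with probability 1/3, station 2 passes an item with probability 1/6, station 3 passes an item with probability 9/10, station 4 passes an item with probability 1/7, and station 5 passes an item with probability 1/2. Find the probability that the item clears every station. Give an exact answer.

1/280

Each stage is reached only if all earlier stages succeed, so
P = 1/3 × 1/6 × 9/10 × 1/7 × 1/2 = 9/2520 = 1/280.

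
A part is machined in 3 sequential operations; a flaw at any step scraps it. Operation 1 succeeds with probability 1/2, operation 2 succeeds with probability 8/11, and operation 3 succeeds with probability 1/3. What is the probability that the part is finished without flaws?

Each stage is reached only if all earlier stages succeed, so
P = 1/2 × 8/11 × 1/3 = 8/66 = 4/33.

4/33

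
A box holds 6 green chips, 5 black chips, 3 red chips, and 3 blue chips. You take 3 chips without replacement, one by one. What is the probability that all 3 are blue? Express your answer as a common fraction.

1/680

P = 3/17 × 2/16 × 1/15 = 6/4080 = 1/680.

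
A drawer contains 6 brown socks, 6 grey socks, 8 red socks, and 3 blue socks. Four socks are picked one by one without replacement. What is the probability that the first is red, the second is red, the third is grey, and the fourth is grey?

Chain rule:
P = 8/23 × 7/22 × 6/21 × 5/20 = 1680/212520 = 2/253.

2/253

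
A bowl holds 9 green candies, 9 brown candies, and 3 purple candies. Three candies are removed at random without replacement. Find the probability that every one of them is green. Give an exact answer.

6/95

P(all green) = 9/21 × 8/20 × 7/19 = 504/7980 = 6/95.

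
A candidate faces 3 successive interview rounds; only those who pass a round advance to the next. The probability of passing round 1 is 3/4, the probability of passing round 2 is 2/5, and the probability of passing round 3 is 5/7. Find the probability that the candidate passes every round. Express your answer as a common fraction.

3/14

Multiplying along the chain,
P = 3/4 × 2/5 × 5/7 = 30/140 = 3/14.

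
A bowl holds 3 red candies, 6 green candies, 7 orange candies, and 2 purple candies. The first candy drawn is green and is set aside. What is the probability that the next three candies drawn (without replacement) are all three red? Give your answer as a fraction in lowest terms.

After the first draw, 3 of the remaining 17 candies are red.
P = 3/17 × 2/16 × 1/15 = 6/4080 = 1/680.

1/680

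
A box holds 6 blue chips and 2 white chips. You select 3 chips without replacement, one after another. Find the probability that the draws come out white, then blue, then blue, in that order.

Multiply the probability of each draw given the previous ones:
P = 2/8 × 6/7 × 5/6 = 60/336 = 5/28.

5/28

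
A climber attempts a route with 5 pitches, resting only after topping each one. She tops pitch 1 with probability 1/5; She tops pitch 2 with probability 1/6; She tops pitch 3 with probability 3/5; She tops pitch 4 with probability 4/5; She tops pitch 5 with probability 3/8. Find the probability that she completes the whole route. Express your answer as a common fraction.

Each stage is reached only if all earlier stages succeed, so
P = 1/5 × 1/6 × 3/5 × 4/5 × 3/8 = 36/6000 = 3/500.

3/500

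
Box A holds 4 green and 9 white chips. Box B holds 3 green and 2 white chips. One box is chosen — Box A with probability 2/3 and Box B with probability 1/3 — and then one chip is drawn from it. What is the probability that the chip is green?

From Box A: P(green) = 4/13.
From Box B: P(green) = 3/5.
Total probability = (2/3)(4/13) + (1/3)(3/5) = 79/195.

79/195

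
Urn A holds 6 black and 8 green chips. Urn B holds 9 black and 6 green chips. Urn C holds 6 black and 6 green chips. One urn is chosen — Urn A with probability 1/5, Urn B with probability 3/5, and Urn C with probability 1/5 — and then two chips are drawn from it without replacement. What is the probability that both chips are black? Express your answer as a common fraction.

From Urn A: P(both black) = (6/14)(5/13) = 15/91.
From Urn B: P(both black) = (9/15)(8/14) = 12/35.
From Urn C: P(both black) = (6/12)(5/11) = 5/22.
Total probability = (1/5)(15/91) + (3/5)(12/35) + (1/5)(5/22) = 14221/50050.

14221/50050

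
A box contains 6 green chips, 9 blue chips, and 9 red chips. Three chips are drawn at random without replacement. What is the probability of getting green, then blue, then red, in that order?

81/2024

Multiply the probability of each draw given the previous ones:
P = 6/24 × 9/23 × 9/22 = 486/12144 = 81/2024.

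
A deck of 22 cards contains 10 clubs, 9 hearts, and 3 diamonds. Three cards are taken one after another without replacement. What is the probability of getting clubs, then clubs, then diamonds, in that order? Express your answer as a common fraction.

Chain rule:
P = 10/22 × 9/21 × 3/20 = 270/9240 = 9/308.

9/308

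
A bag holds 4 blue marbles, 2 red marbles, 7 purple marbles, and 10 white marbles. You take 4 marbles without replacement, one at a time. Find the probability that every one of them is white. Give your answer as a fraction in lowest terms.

6/253

P(all white) = 10/23 × 9/22 × 8/21 × 7/20 = 5040/212520 = 6/253.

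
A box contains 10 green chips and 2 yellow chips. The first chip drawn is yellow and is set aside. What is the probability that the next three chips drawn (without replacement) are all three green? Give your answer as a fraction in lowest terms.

After the first draw, 10 of the remaining 11 chips are green.
P = 10/11 × 9/10 × 8/9 = 720/990 = 8/11.

8/11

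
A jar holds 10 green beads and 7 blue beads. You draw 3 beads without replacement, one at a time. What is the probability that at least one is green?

P(no green) = 7/17 × 6/16 × 5/15 = 210/4080 = 7/136.
P(at least one) = 1 − 7/136 = 129/136.

129/136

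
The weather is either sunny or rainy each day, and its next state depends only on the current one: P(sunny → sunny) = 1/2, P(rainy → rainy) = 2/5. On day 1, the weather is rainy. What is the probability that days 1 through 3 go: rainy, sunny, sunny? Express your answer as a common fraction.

3/10

Day 1 is given. For each transition, use the conditional probability from the current state:
P(sunny | rainy) = 3/5; P(sunny | sunny) = 1/2.
P = 3/5 × 1/2 = 3/10.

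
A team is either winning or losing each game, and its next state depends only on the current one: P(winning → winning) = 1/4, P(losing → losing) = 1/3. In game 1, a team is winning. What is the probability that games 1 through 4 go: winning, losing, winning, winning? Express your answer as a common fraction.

Game 1 is given. For each transition, use the conditional probability from the current state:
P(losing | winning) = 3/4; P(winning | losing) = 2/3; P(winning | winning) = 1/4.
P = 3/4 × 2/3 × 1/4 = 6/48 = 1/8.

1/8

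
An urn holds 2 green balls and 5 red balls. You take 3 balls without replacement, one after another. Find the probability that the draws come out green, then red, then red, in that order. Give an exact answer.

4/21

Chain rule:
P = 2/7 × 5/6 × 4/5 = 40/210 = 4/21.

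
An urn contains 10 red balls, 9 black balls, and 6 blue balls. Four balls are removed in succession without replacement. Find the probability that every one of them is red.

21/1265

P(every draw is red) = 10/25 × 9/24 × 8/23 × 7/22 = 5040/303600 = 21/1265.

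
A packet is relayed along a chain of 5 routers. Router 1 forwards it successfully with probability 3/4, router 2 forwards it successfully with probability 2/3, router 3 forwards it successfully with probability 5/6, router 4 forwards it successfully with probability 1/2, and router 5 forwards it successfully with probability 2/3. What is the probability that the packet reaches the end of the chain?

5/36

Multiplying along the chain,
P = 3/4 × 2/3 × 5/6 × 1/2 × 2/3 = 60/432 = 5/36.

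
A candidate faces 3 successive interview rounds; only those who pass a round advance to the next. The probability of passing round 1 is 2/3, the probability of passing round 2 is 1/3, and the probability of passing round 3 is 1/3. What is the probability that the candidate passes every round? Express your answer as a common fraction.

Multiplying along the chain,
P = 2/3 × 1/3 × 1/3 = 2/27.

2/27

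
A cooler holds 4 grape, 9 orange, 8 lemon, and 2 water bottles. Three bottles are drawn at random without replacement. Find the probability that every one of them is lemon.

P(every draw is lemon) = 8/23 × 7/22 × 6/21 = 336/10626 = 8/253.

8/253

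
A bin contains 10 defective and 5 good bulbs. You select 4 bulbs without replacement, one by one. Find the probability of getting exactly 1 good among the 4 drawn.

One ordering (good drawn first) has probability 5/15 × 10/14 × 9/13 × 8/12 = 3600/32760 = 10/91.
There are C(4,1) = 4 such orderings, each equally likely, so P = 4 × 10/91 = 40/91.

40/91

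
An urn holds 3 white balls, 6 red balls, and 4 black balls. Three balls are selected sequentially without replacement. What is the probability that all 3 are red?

10/143

P = 6/13 × 5/12 × 4/11 = 120/1716 = 10/143.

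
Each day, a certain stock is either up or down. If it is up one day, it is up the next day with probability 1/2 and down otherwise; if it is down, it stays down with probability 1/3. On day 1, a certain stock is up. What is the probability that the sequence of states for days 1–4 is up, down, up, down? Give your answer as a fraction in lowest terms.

Day 1 is given. For each transition, use the conditional probability from the current state:
P(down | up) = 1/2; P(up | down) = 2/3; P(down | up) = 1/2.
P = 1/2 × 2/3 × 1/2 = 2/12 = 1/6.

1/6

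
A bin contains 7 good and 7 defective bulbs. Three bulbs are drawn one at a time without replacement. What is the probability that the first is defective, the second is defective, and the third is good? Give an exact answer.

Multiply the probability of each draw given the previous ones:
P = 7/14 × 6/13 × 7/12 = 294/2184 = 7/52.

7/52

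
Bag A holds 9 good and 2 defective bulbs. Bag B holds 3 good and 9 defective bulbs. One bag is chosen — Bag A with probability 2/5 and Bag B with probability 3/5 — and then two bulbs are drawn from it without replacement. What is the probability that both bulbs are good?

159/550

From Bag A: P(both good) = (9/11)(8/10) = 36/55.
From Bag B: P(both good) = (3/12)(2/11) = 1/22.
Total probability = (2/5)(36/55) + (3/5)(1/22) = 159/550.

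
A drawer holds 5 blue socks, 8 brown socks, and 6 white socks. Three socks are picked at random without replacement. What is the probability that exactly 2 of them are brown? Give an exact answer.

308/969

One ordering (brown drawn first) has probability 8/19 × 7/18 × 11/17 = 616/5814 = 308/2907.
There are C(3,2) = 3 such orderings, each equally likely, so P = 3 × 308/2907 = 308/969.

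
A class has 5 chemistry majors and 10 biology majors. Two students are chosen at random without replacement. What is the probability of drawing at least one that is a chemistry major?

P(no chemistry majors) = 10/15 × 9/14 = 90/210 = 3/7.
P(at least one) = 1 − 3/7 = 4/7.

4/7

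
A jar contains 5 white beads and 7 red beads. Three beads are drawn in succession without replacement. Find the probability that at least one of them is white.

P(no white) = 7/12 × 6/11 × 5/10 = 210/1320 = 7/44.
P(at least one) = 1 − 7/44 = 37/44.

37/44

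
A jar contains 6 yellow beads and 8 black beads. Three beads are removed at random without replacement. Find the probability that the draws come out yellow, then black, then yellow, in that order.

10/91

Multiply the probability of each draw given the previous ones:
P = 6/14 × 8/13 × 5/12 = 240/2184 = 10/91.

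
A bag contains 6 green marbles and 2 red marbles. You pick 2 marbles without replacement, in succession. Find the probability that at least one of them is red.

P(no red) = 6/8 × 5/7 = 30/56 = 15/28.
P(at least one) = 1 − 15/28 = 13/28.

13/28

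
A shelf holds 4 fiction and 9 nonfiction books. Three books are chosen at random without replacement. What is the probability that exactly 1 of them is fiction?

72/143

One ordering (fiction drawn first) has probability 4/13 × 9/12 × 8/11 = 288/1716 = 24/143.
There are C(3,1) = 3 such orderings, each equally likely, so P = 3 × 24/143 = 72/143.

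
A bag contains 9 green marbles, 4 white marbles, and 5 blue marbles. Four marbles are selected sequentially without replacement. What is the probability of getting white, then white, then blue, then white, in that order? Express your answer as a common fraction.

1/612

Each draw changes the counts, so multiply the conditional probabilities along the sequence:
P = 4/18 × 3/17 × 5/16 × 2/15 = 120/73440 = 1/612.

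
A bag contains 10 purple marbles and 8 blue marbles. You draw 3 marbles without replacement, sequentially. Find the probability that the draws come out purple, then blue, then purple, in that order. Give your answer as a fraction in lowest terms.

5/34

Multiply the probability of each draw given the previous ones:
P = 10/18 × 8/17 × 9/16 = 720/4896 = 5/34.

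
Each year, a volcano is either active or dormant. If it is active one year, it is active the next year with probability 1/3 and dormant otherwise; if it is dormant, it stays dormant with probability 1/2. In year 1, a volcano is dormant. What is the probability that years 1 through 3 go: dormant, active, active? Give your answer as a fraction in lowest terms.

Year 1 is given. For each transition, use the conditional probability from the current state:
P(active | dormant) = 1/2; P(active | active) = 1/3.
P = 1/2 × 1/3 = 1/6.

1/6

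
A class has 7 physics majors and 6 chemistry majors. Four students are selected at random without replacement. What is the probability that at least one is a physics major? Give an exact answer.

140/143

P(no physics majors) = 6/13 × 5/12 × 4/11 × 3/10 = 360/17160 = 3/143.
P(at least one) = 1 − 3/143 = 140/143.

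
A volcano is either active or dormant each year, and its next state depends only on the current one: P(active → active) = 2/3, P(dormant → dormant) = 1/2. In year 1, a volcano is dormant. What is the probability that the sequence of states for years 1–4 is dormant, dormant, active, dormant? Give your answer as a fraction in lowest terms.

Year 1 is given. For each transition, use the conditional probability from the current state:
P(dormant | dormant) = 1/2; P(active | dormant) = 1/2; P(dormant | active) = 1/3.
P = 1/2 × 1/2 × 1/3 = 1/12.

1/12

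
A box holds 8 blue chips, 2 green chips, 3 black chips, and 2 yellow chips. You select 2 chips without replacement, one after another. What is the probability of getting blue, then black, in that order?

4/35

Chain rule:
P = 8/15 × 3/14 = 24/210 = 4/35.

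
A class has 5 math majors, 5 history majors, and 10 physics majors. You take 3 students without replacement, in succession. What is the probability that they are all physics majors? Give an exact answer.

2/19

P(all physics majors) = 10/20 × 9/19 × 8/18 = 720/6840 = 2/19.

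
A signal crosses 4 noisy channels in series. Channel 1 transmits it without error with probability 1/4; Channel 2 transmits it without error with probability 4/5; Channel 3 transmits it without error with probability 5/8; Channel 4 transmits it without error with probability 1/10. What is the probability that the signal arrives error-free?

The events are sequential, so multiply the conditional probabilities:
P = 1/4 × 4/5 × 5/8 × 1/10 = 20/1600 = 1/80.

1/80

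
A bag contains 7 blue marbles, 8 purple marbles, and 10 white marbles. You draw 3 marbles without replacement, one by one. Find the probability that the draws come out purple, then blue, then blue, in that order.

14/575

Chain rule:
P = 8/25 × 7/24 × 6/23 = 336/13800 = 14/575.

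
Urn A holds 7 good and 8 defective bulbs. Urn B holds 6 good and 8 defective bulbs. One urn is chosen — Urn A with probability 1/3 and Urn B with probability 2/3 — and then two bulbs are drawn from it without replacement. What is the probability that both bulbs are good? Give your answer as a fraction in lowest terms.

From Urn A: P(both good) = (7/15)(6/14) = 1/5.
From Urn B: P(both good) = (6/14)(5/13) = 15/91.
Total probability = (1/3)(1/5) + (2/3)(15/91) = 241/1365.

241/1365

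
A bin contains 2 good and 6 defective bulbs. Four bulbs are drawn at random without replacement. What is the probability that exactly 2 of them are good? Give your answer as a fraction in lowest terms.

One ordering (good drawn first) has probability 2/8 × 1/7 × 6/6 × 5/5 = 60/1680 = 1/28.
There are C(4,2) = 6 such orderings, each equally likely, so P = 6 × 1/28 = 3/14.

3/14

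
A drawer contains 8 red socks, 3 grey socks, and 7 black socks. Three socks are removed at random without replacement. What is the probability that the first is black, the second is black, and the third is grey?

7/272

Multiply the probability of each draw given the previous ones:
P = 7/18 × 6/17 × 3/16 = 126/4896 = 7/272.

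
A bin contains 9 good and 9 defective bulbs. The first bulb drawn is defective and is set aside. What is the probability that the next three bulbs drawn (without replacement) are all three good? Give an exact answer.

21/170

With the first bulb removed, 9 good remain out of 17.
P = 9/17 × 8/16 × 7/15 = 504/4080 = 21/170.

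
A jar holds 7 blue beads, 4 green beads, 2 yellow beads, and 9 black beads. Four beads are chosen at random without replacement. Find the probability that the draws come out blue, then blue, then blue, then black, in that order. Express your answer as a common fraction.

Multiply the probability of each draw given the previous ones:
P = 7/22 × 6/21 × 5/20 × 9/19 = 1890/175560 = 9/836.

9/836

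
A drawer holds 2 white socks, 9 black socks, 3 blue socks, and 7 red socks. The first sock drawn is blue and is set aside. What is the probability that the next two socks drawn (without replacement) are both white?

1/190

With the first sock removed, 2 white remain out of 20.
P = 2/20 × 1/19 = 2/380 = 1/190.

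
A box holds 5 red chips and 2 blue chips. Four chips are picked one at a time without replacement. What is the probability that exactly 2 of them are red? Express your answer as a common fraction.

2/7

One ordering (red drawn first) has probability 5/7 × 4/6 × 2/5 × 1/4 = 40/840 = 1/21.
There are C(4,2) = 6 such orderings, each equally likely, so P = 6 × 1/21 = 2/7.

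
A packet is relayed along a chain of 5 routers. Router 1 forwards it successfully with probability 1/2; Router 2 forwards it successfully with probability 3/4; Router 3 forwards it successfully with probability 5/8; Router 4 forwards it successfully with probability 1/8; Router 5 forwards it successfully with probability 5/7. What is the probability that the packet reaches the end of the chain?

The events are sequential, so multiply the conditional probabilities:
P = 1/2 × 3/4 × 5/8 × 1/8 × 5/7 = 75/3584.

75/3584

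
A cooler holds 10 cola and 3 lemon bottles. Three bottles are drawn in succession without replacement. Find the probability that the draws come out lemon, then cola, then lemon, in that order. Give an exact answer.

5/143

Chain rule:
P = 3/13 × 10/12 × 2/11 = 60/1716 = 5/143.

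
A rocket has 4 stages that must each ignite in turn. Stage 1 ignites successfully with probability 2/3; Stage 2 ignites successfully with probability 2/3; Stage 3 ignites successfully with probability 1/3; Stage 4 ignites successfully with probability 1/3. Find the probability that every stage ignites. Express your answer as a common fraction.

Each stage is reached only if all earlier stages succeed, so
P = 2/3 × 2/3 × 1/3 × 1/3 = 4/81.

4/81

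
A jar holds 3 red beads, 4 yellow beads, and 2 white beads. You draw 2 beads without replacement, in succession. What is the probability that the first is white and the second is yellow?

1/9

Chain rule:
P = 2/9 × 4/8 = 8/72 = 1/9.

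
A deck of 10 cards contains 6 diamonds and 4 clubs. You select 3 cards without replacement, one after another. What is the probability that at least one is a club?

P(no clubs) = 6/10 × 5/9 × 4/8 = 120/720 = 1/6.
P(at least one) = 1 − 1/6 = 5/6.

5/6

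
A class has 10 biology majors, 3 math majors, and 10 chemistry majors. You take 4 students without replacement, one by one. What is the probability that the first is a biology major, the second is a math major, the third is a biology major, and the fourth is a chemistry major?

45/3542

Chain rule:
P = 10/23 × 3/22 × 9/21 × 10/20 = 2700/212520 = 45/3542.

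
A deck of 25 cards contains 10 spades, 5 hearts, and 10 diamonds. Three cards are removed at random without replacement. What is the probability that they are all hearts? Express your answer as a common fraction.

1/230

P(all hearts) = 5/25 × 4/24 × 3/23 = 60/13800 = 1/230.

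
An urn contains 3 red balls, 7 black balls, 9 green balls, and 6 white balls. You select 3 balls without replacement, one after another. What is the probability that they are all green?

P(every draw is green) = 9/25 × 8/24 × 7/23 = 504/13800 = 21/575.

21/575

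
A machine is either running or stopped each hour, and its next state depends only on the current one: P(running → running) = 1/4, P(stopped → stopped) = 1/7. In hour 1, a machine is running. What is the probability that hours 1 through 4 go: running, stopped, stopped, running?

9/98

Hour 1 is given. For each transition, use the conditional probability from the current state:
P(stopped | running) = 3/4; P(stopped | stopped) = 1/7; P(running | stopped) = 6/7.
P = 3/4 × 1/7 × 6/7 = 18/196 = 9/98.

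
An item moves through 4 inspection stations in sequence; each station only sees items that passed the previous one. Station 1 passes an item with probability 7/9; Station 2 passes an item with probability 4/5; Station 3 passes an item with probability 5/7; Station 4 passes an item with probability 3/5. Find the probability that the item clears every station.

Each stage is reached only if all earlier stages succeed, so
P = 7/9 × 4/5 × 5/7 × 3/5 = 420/1575 = 4/15.

4/15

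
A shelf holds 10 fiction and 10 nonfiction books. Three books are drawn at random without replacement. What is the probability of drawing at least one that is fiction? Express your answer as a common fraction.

P(no fiction) = 10/20 × 9/19 × 8/18 = 720/6840 = 2/19.
P(at least one) = 1 − 2/19 = 17/19.

17/19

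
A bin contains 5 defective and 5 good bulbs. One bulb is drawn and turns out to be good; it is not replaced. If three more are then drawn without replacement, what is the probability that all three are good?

1/21

After the first draw, 4 of the remaining 9 bulbs are good.
P = 4/9 × 3/8 × 2/7 = 24/504 = 1/21.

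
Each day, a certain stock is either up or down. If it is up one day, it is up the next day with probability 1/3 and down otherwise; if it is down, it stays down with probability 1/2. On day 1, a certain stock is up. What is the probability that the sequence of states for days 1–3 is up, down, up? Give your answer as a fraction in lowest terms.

Day 1 is given. For each transition, use the conditional probability from the current state:
P(down | up) = 2/3; P(up | down) = 1/2.
P = 2/3 × 1/2 = 2/6 = 1/3.

1/3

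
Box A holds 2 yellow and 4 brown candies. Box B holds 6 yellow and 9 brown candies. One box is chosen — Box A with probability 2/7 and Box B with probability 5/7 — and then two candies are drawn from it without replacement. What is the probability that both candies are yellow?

From Box A: P(both yellow) = (2/6)(1/5) = 1/15.
From Box B: P(both yellow) = (6/15)(5/14) = 1/7.
Total probability = (2/7)(1/15) + (5/7)(1/7) = 89/735.

89/735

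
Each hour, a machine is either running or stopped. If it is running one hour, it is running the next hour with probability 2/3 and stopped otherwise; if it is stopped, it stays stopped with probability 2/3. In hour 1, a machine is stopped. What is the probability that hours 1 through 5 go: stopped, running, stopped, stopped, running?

Hour 1 is given. For each transition, use the conditional probability from the current state:
P(running | stopped) = 1/3; P(stopped | running) = 1/3; P(stopped | stopped) = 2/3; P(running | stopped) = 1/3.
P = 1/3 × 1/3 × 2/3 × 1/3 = 2/81.

2/81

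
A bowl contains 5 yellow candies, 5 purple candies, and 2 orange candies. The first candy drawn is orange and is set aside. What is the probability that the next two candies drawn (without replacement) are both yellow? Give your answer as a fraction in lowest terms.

2/11

After the first draw, 5 of the remaining 11 candies are yellow.
P = 5/11 × 4/10 = 20/110 = 2/11.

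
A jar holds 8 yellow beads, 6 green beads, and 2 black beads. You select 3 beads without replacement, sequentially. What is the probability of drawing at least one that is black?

P(no black) = 14/16 × 13/15 × 12/14 = 2184/3360 = 13/20.
P(at least one) = 1 − 13/20 = 7/20.

7/20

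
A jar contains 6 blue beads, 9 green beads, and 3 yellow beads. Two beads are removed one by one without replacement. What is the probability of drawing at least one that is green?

13/17

P(no green) = 9/18 × 8/17 = 72/306 = 4/17.
P(at least one) = 1 − 4/17 = 13/17.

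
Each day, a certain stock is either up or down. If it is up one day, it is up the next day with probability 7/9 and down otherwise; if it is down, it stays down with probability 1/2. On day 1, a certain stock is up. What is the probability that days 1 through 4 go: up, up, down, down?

7/81

Day 1 is given. For each transition, use the conditional probability from the current state:
P(up | up) = 7/9; P(down | up) = 2/9; P(down | down) = 1/2.
P = 7/9 × 2/9 × 1/2 = 14/162 = 7/81.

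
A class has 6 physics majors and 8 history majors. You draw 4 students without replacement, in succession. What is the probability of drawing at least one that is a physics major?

133/143

P(no physics majors) = 8/14 × 7/13 × 6/12 × 5/11 = 1680/24024 = 10/143.
P(at least one) = 1 − 10/143 = 133/143.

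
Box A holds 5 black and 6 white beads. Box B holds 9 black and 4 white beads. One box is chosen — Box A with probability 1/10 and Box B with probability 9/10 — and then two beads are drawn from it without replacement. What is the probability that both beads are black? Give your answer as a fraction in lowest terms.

From Box A: P(both black) = (5/11)(4/10) = 2/11.
From Box B: P(both black) = (9/13)(8/12) = 6/13.
Total probability = (1/10)(2/11) + (9/10)(6/13) = 62/143.

62/143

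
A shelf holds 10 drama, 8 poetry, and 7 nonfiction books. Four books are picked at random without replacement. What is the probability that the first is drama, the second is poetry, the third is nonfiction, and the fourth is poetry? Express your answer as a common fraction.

49/3795

Multiply the probability of each draw given the previous ones:
P = 10/25 × 8/24 × 7/23 × 7/22 = 3920/303600 = 49/3795.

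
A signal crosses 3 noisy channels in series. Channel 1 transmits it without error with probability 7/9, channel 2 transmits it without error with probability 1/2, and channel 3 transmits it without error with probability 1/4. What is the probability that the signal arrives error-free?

Each stage is reached only if all earlier stages succeed, so
P = 7/9 × 1/2 × 1/4 = 7/72.

7/72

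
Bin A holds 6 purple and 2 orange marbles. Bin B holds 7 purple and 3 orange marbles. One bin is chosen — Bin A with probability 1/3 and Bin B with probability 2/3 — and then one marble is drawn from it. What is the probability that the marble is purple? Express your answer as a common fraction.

43/60

From Bin A: P(purple) = 6/8.
From Bin B: P(purple) = 7/10.
Total probability = (1/3)(6/8) + (2/3)(7/10) = 43/60.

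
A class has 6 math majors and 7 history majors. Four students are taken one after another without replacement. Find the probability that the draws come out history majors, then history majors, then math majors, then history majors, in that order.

21/286

Multiply the probability of each draw given the previous ones:
P = 7/13 × 6/12 × 6/11 × 5/10 = 1260/17160 = 21/286.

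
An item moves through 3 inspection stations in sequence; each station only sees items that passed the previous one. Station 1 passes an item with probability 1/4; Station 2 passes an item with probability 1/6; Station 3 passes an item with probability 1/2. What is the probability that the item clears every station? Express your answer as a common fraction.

1/48

Each stage is reached only if all earlier stages succeed, so
P = 1/4 × 1/6 × 1/2 = 1/48.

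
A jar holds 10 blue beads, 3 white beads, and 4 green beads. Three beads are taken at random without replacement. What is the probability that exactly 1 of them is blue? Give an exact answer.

One ordering (blue drawn first) has probability 10/17 × 7/16 × 6/15 = 420/4080 = 7/68.
There are C(3,1) = 3 such orderings, each equally likely, so P = 3 × 7/68 = 21/68.

21/68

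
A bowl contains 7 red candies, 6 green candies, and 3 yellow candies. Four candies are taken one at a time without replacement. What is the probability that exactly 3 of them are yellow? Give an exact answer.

One ordering (yellow drawn first) has probability 3/16 × 2/15 × 1/14 × 13/13 = 78/43680 = 1/560.
There are C(4,3) = 4 such orderings, each equally likely, so P = 4 × 1/560 = 1/140.

1/140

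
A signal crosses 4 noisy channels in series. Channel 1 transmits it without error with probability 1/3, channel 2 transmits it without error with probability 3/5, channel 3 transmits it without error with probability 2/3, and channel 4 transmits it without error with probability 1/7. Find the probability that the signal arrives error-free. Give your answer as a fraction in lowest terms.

Multiplying along the chain,
P = 1/3 × 3/5 × 2/3 × 1/7 = 6/315 = 2/105.

2/105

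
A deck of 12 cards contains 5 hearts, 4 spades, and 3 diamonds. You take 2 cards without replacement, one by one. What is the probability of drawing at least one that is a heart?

15/22

P(no hearts) = 7/12 × 6/11 = 42/132 = 7/22.
P(at least one) = 1 − 7/22 = 15/22.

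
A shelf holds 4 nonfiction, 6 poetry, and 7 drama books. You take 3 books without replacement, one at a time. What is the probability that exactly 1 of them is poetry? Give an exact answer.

One ordering (poetry drawn first) has probability 6/17 × 11/16 × 10/15 = 660/4080 = 11/68.
There are C(3,1) = 3 such orderings, each equally likely, so P = 3 × 11/68 = 33/68.

33/68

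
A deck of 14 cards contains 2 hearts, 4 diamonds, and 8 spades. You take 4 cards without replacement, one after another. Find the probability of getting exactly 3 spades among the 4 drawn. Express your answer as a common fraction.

One ordering (spades drawn first) has probability 8/14 × 7/13 × 6/12 × 6/11 = 2016/24024 = 12/143.
There are C(4,3) = 4 such orderings, each equally likely, so P = 4 × 12/143 = 48/143.

48/143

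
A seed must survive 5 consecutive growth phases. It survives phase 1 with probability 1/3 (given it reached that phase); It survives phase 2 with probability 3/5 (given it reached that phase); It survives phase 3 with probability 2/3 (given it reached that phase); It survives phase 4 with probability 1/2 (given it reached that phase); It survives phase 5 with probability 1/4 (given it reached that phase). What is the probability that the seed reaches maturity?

The events are sequential, so multiply the conditional probabilities:
P = 1/3 × 3/5 × 2/3 × 1/2 × 1/4 = 6/360 = 1/60.

1/60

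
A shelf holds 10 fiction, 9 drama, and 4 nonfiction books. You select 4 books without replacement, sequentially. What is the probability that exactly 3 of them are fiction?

312/1771

One ordering (fiction drawn first) has probability 10/23 × 9/22 × 8/21 × 13/20 = 9360/212520 = 78/1771.
There are C(4,3) = 4 such orderings, each equally likely, so P = 4 × 78/1771 = 312/1771.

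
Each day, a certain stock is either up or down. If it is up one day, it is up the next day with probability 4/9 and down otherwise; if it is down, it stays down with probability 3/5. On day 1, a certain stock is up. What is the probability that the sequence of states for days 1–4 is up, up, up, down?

Day 1 is given. For each transition, use the conditional probability from the current state:
P(up | up) = 4/9; P(up | up) = 4/9; P(down | up) = 5/9.
P = 4/9 × 4/9 × 5/9 = 80/729.

80/729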